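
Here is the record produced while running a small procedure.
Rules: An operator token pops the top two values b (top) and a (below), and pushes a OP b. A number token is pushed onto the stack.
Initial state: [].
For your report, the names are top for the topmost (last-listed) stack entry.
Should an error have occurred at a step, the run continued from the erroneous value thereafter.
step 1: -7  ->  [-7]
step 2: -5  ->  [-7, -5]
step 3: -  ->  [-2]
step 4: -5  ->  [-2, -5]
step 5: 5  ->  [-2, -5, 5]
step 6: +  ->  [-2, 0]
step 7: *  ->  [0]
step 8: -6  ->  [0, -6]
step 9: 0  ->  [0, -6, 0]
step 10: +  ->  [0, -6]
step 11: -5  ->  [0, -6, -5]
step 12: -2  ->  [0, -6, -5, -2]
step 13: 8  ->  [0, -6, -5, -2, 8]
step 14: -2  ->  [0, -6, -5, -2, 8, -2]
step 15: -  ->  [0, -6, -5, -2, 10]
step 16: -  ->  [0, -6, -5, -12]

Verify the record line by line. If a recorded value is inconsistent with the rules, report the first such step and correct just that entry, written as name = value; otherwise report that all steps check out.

1. push -7: top = -7 (consistent with the record)
2. push -5: top = -5 (verified)
3. -7 - -5 = -2 (consistent with the record)
4. push -5: top = -5 (verified)
5. push 5: top = 5 (checks out)
6. -5 + 5 = 0 (consistent with the record)
7. -2 * 0 = 0 (matches)
8. push -6: top = -6 (in agreement)
9. push 0: top = 0 (checks out)
10. -6 + 0 = -6 (checks out)
11. push -5: top = -5 (in agreement)
12. push -2: top = -2 (no discrepancy)
13. push 8: top = 8 (exactly as logged)
14. push -2: top = -2 (in agreement)
15. 8 - -2 = 10 (same as recorded)
16. -2 - 10 = -12 (confirmed correct)
All steps check out; nothing to correct.

no error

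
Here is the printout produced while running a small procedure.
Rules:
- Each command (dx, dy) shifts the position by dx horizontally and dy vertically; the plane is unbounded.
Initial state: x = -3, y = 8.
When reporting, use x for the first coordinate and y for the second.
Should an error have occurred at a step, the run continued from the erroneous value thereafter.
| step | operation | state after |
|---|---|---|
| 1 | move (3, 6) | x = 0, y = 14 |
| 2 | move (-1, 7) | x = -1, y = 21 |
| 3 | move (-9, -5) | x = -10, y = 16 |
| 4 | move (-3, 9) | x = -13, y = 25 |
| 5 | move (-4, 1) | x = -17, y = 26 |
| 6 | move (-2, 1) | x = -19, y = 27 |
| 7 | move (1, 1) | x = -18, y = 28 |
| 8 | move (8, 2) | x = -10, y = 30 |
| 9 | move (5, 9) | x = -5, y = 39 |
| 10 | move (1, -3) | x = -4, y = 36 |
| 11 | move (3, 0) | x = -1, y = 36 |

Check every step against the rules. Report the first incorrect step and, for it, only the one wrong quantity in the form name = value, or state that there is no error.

no error

Recomputing the run from the initial state:
step 1: x = 0, y = 14
step 2: x = -1, y = 21
step 3: x = -10, y = 16
step 4: x = -13, y = 25
step 5: x = -17, y = 26
step 6: x = -19, y = 27
step 7: x = -18, y = 28
step 8: x = -10, y = 30
step 9: x = -5, y = 39
step 10: x = -4, y = 36
step 11: x = -1, y = 36
This matches the printout at every step.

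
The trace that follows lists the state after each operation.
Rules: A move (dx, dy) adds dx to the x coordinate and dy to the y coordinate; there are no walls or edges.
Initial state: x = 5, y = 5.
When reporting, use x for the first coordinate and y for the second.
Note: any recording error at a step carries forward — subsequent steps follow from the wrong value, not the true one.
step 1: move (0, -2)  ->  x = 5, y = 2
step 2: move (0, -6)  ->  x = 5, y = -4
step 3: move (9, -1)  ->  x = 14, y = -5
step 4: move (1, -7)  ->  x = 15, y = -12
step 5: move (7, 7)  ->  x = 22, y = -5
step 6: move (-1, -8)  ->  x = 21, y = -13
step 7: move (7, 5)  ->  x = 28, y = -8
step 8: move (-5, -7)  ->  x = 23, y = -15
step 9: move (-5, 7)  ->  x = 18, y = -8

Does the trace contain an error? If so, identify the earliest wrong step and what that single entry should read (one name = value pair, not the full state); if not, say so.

step 1: x = 5 + (0) = 5, y = 5 + (-2) = 3 -> first mismatch against the trace
The audit stops at step 1: the recorded entry is wrong and should be y = 3.

step 1, y = 3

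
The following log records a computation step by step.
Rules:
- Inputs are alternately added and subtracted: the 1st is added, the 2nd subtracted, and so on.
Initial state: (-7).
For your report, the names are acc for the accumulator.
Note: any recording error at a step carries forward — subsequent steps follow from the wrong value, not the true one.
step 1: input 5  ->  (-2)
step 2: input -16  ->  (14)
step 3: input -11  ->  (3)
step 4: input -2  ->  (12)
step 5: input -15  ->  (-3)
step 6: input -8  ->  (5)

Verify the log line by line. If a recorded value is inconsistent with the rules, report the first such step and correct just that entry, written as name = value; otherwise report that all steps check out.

Recomputing the run from the initial state:
step 1: acc = -2
step 2: acc = 14
step 3: acc = 3
step 4: acc = 5
step 5: acc = -10
step 6: acc = -2
The first disagreement with the log is at step 4, where the value should be acc = 5.

step 4, acc = 5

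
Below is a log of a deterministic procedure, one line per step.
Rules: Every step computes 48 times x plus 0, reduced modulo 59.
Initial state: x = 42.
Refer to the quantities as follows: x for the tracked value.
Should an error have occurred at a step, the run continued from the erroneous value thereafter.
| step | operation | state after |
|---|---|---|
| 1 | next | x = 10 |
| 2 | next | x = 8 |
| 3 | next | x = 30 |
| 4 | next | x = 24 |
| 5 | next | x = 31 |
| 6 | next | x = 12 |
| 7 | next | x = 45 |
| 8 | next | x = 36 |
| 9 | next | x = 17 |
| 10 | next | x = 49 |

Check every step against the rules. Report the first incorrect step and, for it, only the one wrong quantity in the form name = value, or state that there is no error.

step 6, x = 13

step 1: x = (48*42 + 0) mod 59 = 10 -> exactly as logged
step 2: x = (48*10 + 0) mod 59 = 8 -> exactly as logged
step 3: x = (48*8 + 0) mod 59 = 30 -> confirmed correct
step 4: x = (48*30 + 0) mod 59 = 24 -> in agreement
step 5: x = (48*24 + 0) mod 59 = 31 -> no discrepancy
step 6: x = (48*31 + 0) mod 59 = 13 -> the recorded entry deviates here
Conclusion: step 6 carries the first error; the entry should be x = 13.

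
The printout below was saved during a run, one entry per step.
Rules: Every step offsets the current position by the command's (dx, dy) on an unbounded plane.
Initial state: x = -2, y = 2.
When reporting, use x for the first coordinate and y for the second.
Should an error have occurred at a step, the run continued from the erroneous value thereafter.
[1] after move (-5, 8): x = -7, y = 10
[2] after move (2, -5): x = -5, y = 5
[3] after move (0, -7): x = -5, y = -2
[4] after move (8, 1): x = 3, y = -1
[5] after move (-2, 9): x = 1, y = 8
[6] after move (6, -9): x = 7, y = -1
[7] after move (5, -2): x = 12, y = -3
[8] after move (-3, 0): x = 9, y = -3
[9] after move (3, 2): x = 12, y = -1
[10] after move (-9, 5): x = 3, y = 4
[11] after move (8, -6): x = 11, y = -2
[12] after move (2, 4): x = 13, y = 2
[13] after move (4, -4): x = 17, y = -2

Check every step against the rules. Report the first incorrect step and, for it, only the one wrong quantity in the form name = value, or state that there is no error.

step 1: x = -2 + (-5) = -7, y = 2 + (8) = 10 -> no discrepancy
step 2: x = -7 + (2) = -5, y = 10 + (-5) = 5 -> no discrepancy
step 3: x = -5 + (0) = -5, y = 5 + (-7) = -2 -> matches
step 4: x = -5 + (8) = 3, y = -2 + (1) = -1 -> verified
step 5: x = 3 + (-2) = 1, y = -1 + (9) = 8 -> matches
step 6: x = 1 + (6) = 7, y = 8 + (-9) = -1 -> in agreement
step 7: x = 7 + (5) = 12, y = -1 + (-2) = -3 -> same as recorded
step 8: x = 12 + (-3) = 9, y = -3 + (0) = -3 -> consistent with the printout
step 9: x = 9 + (3) = 12, y = -3 + (2) = -1 -> verified
step 10: x = 12 + (-9) = 3, y = -1 + (5) = 4 -> in agreement
step 11: x = 3 + (8) = 11, y = 4 + (-6) = -2 -> same as recorded
step 12: x = 11 + (2) = 13, y = -2 + (4) = 2 -> confirmed correct
step 13: x = 13 + (4) = 17, y = 2 + (-4) = -2 -> confirmed correct
All steps check out; nothing to correct.

no error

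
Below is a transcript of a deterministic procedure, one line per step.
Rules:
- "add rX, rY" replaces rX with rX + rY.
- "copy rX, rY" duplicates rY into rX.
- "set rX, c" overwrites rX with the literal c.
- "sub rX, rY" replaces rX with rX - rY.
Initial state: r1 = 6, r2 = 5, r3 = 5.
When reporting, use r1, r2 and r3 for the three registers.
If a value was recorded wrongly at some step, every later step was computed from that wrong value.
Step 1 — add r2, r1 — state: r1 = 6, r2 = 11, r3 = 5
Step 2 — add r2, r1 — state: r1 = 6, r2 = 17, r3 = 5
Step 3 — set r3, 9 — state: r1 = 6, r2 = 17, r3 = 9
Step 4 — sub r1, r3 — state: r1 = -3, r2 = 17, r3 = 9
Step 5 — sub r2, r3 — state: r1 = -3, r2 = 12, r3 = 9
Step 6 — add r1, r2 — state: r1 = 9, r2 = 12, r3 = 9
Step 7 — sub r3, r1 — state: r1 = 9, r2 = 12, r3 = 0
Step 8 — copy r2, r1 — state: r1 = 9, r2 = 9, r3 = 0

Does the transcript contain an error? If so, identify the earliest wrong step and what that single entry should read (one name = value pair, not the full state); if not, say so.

Recomputing the run from the initial state:
step 1: r1 = 6, r2 = 11, r3 = 5
step 2: r1 = 6, r2 = 17, r3 = 5
step 3: r1 = 6, r2 = 17, r3 = 9
step 4: r1 = -3, r2 = 17, r3 = 9
step 5: r1 = -3, r2 = 8, r3 = 9
step 6: r1 = 5, r2 = 8, r3 = 9
step 7: r1 = 5, r2 = 8, r3 = 4
step 8: r1 = 5, r2 = 5, r3 = 4
The first disagreement with the transcript is at step 5, where the value should be r2 = 8.

step 5, r2 = 8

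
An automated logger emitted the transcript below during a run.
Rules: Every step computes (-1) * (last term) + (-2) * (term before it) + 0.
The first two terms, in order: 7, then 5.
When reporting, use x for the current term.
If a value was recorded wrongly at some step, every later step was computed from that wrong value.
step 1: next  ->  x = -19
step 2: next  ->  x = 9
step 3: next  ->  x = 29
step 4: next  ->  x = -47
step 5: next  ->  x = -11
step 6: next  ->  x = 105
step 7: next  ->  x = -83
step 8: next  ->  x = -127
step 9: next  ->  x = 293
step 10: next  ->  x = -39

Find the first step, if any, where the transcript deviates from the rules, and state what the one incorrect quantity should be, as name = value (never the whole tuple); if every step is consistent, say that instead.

no error

Recomputing the run from the initial state:
step 1: x = -19
step 2: x = 9
step 3: x = 29
step 4: x = -47
step 5: x = -11
step 6: x = 105
step 7: x = -83
step 8: x = -127
step 9: x = 293
step 10: x = -39
This matches the transcript at every step.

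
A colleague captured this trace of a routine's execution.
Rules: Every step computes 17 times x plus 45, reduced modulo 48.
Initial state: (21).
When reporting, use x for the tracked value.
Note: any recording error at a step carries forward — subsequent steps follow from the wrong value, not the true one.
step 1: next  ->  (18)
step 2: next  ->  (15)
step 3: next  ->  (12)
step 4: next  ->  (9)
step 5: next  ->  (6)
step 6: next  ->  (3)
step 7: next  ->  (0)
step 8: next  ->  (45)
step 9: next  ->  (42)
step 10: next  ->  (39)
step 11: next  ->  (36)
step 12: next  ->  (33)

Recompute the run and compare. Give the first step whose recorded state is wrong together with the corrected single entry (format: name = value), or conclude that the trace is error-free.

no error

step 1: x = (17*21 + 45) mod 48 = 18 -> consistent with the trace
step 2: x = (17*18 + 45) mod 48 = 15 -> verified
step 3: x = (17*15 + 45) mod 48 = 12 -> consistent with the trace
step 4: x = (17*12 + 45) mod 48 = 9 -> checks out
step 5: x = (17*9 + 45) mod 48 = 6 -> confirmed correct
step 6: x = (17*6 + 45) mod 48 = 3 -> checks out
step 7: x = (17*3 + 45) mod 48 = 0 -> in agreement
step 8: x = (17*0 + 45) mod 48 = 45 -> confirmed correct
step 9: x = (17*45 + 45) mod 48 = 42 -> verified
step 10: x = (17*42 + 45) mod 48 = 39 -> same as recorded
step 11: x = (17*39 + 45) mod 48 = 36 -> no discrepancy
step 12: x = (17*36 + 45) mod 48 = 33 -> matches
The recomputation confirms every line.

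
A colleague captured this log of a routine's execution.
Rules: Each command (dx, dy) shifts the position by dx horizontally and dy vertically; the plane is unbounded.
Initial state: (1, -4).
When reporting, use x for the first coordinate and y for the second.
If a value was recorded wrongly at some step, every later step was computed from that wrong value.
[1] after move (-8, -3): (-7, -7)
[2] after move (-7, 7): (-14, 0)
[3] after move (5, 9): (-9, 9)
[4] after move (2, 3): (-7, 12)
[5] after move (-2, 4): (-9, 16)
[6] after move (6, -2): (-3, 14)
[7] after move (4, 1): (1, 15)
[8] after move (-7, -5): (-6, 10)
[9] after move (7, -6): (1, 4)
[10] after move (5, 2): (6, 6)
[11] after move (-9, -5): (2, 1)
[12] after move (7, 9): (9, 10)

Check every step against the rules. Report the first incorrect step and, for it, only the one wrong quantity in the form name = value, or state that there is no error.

step 11, x = -3

Recomputing the run from the initial state:
step 1: x = -7, y = -7
step 2: x = -14, y = 0
step 3: x = -9, y = 9
step 4: x = -7, y = 12
step 5: x = -9, y = 16
step 6: x = -3, y = 14
step 7: x = 1, y = 15
step 8: x = -6, y = 10
step 9: x = 1, y = 4
step 10: x = 6, y = 6
step 11: x = -3, y = 1
step 12: x = 4, y = 10
The first disagreement with the log is at step 11, where the value should be x = -3.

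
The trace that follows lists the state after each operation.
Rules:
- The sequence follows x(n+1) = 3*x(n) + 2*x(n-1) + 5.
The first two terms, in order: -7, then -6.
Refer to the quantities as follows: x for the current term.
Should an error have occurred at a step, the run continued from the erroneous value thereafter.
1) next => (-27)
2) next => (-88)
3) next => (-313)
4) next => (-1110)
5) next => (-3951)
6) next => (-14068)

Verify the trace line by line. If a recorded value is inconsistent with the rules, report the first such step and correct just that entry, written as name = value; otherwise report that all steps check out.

Recomputing the run from the initial state:
step 1: x = -27
step 2: x = -88
step 3: x = -313
step 4: x = -1110
step 5: x = -3951
step 6: x = -14068
This matches the trace at every step.

no error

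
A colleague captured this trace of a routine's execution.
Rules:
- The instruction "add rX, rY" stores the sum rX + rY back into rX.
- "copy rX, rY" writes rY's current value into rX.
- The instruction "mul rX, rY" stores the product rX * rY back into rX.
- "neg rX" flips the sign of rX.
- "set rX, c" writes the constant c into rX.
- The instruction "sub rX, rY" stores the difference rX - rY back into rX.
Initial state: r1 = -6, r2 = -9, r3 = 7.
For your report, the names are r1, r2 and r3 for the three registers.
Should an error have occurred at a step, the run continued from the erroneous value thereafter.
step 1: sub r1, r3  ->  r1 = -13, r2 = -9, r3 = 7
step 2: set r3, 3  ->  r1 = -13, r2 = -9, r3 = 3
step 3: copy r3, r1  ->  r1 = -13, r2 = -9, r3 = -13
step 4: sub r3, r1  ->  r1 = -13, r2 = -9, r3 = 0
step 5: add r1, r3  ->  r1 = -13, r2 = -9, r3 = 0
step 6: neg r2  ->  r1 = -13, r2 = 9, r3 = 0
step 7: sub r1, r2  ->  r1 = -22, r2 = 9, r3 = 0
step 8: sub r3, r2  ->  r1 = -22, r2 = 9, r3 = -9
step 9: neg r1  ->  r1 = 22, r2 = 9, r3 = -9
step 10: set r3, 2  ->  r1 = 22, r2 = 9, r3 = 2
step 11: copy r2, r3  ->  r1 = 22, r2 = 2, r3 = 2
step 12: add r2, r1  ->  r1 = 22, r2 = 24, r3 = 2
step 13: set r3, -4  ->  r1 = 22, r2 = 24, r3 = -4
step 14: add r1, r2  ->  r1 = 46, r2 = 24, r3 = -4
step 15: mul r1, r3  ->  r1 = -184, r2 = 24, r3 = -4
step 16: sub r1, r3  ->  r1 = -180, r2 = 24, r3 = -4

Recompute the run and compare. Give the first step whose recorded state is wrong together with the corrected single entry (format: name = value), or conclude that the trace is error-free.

step 1: r1 = -6 - 7 = -13 -> agrees with the trace
step 2: r3 = 3 -> checks out
step 3: r3 = -13 -> matches
step 4: r3 = -13 - -13 = 0 -> verified
step 5: r1 = -13 + 0 = -13 -> checks out
step 6: r2 = -(-9) = 9 -> consistent with the trace
step 7: r1 = -13 - 9 = -22 -> checks out
step 8: r3 = 0 - 9 = -9 -> agrees with the trace
step 9: r1 = -(-22) = 22 -> confirmed correct
step 10: r3 = 2 -> matches
step 11: r2 = 2 -> consistent with the trace
step 12: r2 = 2 + 22 = 24 -> agrees with the trace
step 13: r3 = -4 -> in agreement
step 14: r1 = 22 + 24 = 46 -> exactly as logged
step 15: r1 = 46 * -4 = -184 -> checks out
step 16: r1 = -184 - -4 = -180 -> checks out
The recomputation confirms every line.

no error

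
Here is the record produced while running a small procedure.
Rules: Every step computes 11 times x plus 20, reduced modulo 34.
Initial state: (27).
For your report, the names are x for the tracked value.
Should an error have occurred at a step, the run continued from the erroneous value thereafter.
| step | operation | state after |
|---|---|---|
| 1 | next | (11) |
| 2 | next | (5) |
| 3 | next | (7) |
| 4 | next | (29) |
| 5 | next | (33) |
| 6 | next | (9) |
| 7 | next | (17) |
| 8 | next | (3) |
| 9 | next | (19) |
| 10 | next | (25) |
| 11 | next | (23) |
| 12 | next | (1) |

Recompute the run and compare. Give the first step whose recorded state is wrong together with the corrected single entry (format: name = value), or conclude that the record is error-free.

Recomputing the run from the initial state:
step 1: x = 11
step 2: x = 5
step 3: x = 7
step 4: x = 29
step 5: x = 33
step 6: x = 9
step 7: x = 17
step 8: x = 3
step 9: x = 19
step 10: x = 25
step 11: x = 23
step 12: x = 1
This matches the record at every step.

no error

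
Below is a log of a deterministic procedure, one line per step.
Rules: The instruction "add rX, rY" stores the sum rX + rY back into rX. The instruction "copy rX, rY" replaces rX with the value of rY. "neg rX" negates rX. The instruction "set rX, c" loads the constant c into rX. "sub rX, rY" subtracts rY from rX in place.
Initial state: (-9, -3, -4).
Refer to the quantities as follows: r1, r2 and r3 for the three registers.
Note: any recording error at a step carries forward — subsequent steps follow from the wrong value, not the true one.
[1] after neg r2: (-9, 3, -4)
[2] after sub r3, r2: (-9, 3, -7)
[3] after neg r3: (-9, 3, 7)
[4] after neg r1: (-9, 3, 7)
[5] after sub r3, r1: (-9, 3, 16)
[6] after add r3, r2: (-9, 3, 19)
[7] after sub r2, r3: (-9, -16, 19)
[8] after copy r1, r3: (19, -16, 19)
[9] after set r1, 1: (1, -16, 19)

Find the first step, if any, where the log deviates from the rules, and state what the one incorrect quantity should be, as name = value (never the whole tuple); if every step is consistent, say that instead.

step 4, r1 = 9

Recomputing the run from the initial state:
step 1: r1 = -9, r2 = 3, r3 = -4
step 2: r1 = -9, r2 = 3, r3 = -7
step 3: r1 = -9, r2 = 3, r3 = 7
step 4: r1 = 9, r2 = 3, r3 = 7
step 5: r1 = 9, r2 = 3, r3 = -2
step 6: r1 = 9, r2 = 3, r3 = 1
step 7: r1 = 9, r2 = 2, r3 = 1
step 8: r1 = 1, r2 = 2, r3 = 1
step 9: r1 = 1, r2 = 2, r3 = 1
The first disagreement with the log is at step 4, where the value should be r1 = 9.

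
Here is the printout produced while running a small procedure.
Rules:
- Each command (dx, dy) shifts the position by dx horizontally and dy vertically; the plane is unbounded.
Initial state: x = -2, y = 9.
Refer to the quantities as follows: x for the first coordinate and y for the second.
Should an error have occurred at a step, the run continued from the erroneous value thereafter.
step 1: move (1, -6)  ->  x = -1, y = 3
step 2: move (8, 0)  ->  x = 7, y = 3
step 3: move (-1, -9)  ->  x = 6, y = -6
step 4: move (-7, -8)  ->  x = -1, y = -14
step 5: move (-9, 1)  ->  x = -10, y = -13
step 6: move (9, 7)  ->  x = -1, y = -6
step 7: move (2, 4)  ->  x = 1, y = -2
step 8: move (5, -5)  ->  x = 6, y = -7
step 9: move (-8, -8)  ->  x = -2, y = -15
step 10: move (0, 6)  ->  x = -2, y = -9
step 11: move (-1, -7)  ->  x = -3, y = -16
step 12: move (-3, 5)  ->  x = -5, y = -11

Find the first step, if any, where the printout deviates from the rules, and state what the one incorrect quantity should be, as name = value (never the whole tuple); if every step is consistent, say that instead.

step 1: x = -2 + (1) = -1, y = 9 + (-6) = 3 -> confirmed correct
step 2: x = -1 + (8) = 7, y = 3 + (0) = 3 -> confirmed correct
step 3: x = 7 + (-1) = 6, y = 3 + (-9) = -6 -> agrees with the printout
step 4: x = 6 + (-7) = -1, y = -6 + (-8) = -14 -> same as recorded
step 5: x = -1 + (-9) = -10, y = -14 + (1) = -13 -> matches
step 6: x = -10 + (9) = -1, y = -13 + (7) = -6 -> confirmed correct
step 7: x = -1 + (2) = 1, y = -6 + (4) = -2 -> confirmed correct
step 8: x = 1 + (5) = 6, y = -2 + (-5) = -7 -> checks out
step 9: x = 6 + (-8) = -2, y = -7 + (-8) = -15 -> in agreement
step 10: x = -2 + (0) = -2, y = -15 + (6) = -9 -> verified
step 11: x = -2 + (-1) = -3, y = -9 + (-7) = -16 -> in agreement
step 12: x = -3 + (-3) = -6, y = -16 + (5) = -11 -> the printout disagrees here
That makes step 12 the first incorrect line — x = -6 is what it should show.

step 12, x = -6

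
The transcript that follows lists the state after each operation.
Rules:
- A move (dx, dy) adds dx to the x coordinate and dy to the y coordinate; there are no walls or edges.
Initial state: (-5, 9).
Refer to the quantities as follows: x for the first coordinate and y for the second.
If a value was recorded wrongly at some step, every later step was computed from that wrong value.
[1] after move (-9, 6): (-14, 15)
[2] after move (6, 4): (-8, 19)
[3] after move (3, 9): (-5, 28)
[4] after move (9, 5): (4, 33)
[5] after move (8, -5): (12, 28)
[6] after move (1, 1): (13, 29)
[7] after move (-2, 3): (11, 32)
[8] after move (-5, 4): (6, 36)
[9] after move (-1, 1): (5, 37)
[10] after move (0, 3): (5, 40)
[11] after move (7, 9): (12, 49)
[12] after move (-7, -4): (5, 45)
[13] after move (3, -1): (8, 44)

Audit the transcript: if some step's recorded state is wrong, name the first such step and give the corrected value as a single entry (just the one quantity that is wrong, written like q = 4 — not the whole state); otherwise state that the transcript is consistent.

1. x = -5 + (-9) = -14, y = 9 + (6) = 15 (in agreement)
2. x = -14 + (6) = -8, y = 15 + (4) = 19 (consistent with the transcript)
3. x = -8 + (3) = -5, y = 19 + (9) = 28 (verified)
4. x = -5 + (9) = 4, y = 28 + (5) = 33 (checks out)
5. x = 4 + (8) = 12, y = 33 + (-5) = 28 (exactly as logged)
6. x = 12 + (1) = 13, y = 28 + (1) = 29 (consistent with the transcript)
7. x = 13 + (-2) = 11, y = 29 + (3) = 32 (checks out)
8. x = 11 + (-5) = 6, y = 32 + (4) = 36 (verified)
9. x = 6 + (-1) = 5, y = 36 + (1) = 37 (verified)
10. x = 5 + (0) = 5, y = 37 + (3) = 40 (checks out)
11. x = 5 + (7) = 12, y = 40 + (9) = 49 (verified)
12. x = 12 + (-7) = 5, y = 49 + (-4) = 45 (consistent with the transcript)
13. x = 5 + (3) = 8, y = 45 + (-1) = 44 (exactly as logged)
All entries verified; no error found.

no error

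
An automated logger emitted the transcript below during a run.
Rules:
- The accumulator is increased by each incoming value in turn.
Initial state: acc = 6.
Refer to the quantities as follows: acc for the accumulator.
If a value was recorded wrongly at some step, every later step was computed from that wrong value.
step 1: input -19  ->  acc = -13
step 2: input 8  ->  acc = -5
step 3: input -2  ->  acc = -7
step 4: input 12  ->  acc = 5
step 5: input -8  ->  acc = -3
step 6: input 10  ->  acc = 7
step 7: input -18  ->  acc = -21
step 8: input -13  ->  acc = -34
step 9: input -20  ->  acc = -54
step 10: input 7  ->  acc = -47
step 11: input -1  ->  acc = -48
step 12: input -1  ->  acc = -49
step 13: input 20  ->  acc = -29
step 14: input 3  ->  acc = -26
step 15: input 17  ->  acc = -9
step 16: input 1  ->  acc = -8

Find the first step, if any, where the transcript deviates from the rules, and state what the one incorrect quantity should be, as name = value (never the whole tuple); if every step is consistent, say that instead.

step 7, acc = -11

step 1: acc = 6 + -19 = -13 -> in agreement
step 2: acc = -13 + 8 = -5 -> consistent with the transcript
step 3: acc = -5 + -2 = -7 -> same as recorded
step 4: acc = -7 + 12 = 5 -> matches
step 5: acc = 5 + -8 = -3 -> verified
step 6: acc = -3 + 10 = 7 -> same as recorded
step 7: acc = 7 + -18 = -11 -> a discrepancy with the transcript
So the first discrepancy is step 7, where the right value is acc = -11.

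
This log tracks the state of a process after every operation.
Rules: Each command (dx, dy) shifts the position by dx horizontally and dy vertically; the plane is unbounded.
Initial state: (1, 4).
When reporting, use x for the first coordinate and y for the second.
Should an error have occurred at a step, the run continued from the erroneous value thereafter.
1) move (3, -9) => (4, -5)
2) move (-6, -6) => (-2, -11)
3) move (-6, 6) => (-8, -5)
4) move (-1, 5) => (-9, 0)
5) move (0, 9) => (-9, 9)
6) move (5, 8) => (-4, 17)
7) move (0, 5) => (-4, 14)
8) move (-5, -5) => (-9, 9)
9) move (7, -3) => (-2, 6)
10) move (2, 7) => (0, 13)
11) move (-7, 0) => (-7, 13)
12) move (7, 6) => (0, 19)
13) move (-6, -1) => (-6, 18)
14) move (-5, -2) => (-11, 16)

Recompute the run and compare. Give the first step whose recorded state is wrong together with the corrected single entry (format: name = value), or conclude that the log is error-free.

step 1: x = 1 + (3) = 4, y = 4 + (-9) = -5 -> exactly as logged
step 2: x = 4 + (-6) = -2, y = -5 + (-6) = -11 -> same as recorded
step 3: x = -2 + (-6) = -8, y = -11 + (6) = -5 -> matches
step 4: x = -8 + (-1) = -9, y = -5 + (5) = 0 -> confirmed correct
step 5: x = -9 + (0) = -9, y = 0 + (9) = 9 -> consistent with the log
step 6: x = -9 + (5) = -4, y = 9 + (8) = 17 -> verified
step 7: x = -4 + (0) = -4, y = 17 + (5) = 22 -> first mismatch against the log
The audit stops at step 7: the recorded entry is wrong and should be y = 22.

step 7, y = 22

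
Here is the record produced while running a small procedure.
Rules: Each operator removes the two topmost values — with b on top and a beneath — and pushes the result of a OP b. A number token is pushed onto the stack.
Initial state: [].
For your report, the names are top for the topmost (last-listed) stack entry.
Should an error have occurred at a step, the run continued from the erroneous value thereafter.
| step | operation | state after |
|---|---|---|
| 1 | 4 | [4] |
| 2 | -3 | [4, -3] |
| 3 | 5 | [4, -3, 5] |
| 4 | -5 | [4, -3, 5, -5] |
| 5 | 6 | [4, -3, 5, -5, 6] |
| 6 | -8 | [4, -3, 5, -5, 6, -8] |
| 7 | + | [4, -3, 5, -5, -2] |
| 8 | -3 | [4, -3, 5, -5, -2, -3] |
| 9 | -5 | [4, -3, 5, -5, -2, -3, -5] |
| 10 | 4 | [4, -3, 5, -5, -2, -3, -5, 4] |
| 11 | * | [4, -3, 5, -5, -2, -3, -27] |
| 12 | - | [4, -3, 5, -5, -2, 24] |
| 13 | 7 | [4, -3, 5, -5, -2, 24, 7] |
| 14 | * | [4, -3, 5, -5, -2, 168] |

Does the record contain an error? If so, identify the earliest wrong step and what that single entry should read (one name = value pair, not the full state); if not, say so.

step 11, top = -20

Recomputing the run from the initial state:
step 1: [4]
step 2: [4, -3]
step 3: [4, -3, 5]
step 4: [4, -3, 5, -5]
step 5: [4, -3, 5, -5, 6]
step 6: [4, -3, 5, -5, 6, -8]
step 7: [4, -3, 5, -5, -2]
step 8: [4, -3, 5, -5, -2, -3]
step 9: [4, -3, 5, -5, -2, -3, -5]
step 10: [4, -3, 5, -5, -2, -3, -5, 4]
step 11: [4, -3, 5, -5, -2, -3, -20]
step 12: [4, -3, 5, -5, -2, 17]
step 13: [4, -3, 5, -5, -2, 17, 7]
step 14: [4, -3, 5, -5, -2, 119]
The first disagreement with the record is at step 11, where the value should be top = -20.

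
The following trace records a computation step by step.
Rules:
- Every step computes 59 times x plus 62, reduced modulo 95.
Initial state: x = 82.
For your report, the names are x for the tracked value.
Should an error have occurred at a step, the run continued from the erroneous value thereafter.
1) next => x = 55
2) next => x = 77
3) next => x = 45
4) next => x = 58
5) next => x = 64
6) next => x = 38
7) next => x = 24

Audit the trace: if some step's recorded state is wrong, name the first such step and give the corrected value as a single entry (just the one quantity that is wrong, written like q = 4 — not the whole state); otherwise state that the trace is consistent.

step 4, x = 57

Recomputing the run from the initial state:
step 1: x = 55
step 2: x = 77
step 3: x = 45
step 4: x = 57
step 5: x = 5
step 6: x = 72
step 7: x = 35
The first disagreement with the trace is at step 4, where the value should be x = 57.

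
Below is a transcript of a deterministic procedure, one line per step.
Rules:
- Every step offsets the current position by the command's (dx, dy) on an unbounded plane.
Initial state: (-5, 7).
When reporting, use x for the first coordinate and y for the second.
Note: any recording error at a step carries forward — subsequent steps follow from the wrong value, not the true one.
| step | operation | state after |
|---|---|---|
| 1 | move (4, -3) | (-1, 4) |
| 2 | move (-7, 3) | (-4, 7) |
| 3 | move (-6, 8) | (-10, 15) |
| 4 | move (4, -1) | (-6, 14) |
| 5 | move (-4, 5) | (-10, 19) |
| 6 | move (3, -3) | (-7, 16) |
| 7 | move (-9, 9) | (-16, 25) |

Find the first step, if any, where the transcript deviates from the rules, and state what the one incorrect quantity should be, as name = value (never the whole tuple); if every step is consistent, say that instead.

step 2, x = -8

Step 1: x = -5 + (4) = -1, y = 7 + (-3) = 4 — consistent with the transcript.
Step 2: x = -1 + (-7) = -8, y = 4 + (3) = 7 — the entry is off here.
Conclusion: step 2 carries the first error; the entry should be x = -8.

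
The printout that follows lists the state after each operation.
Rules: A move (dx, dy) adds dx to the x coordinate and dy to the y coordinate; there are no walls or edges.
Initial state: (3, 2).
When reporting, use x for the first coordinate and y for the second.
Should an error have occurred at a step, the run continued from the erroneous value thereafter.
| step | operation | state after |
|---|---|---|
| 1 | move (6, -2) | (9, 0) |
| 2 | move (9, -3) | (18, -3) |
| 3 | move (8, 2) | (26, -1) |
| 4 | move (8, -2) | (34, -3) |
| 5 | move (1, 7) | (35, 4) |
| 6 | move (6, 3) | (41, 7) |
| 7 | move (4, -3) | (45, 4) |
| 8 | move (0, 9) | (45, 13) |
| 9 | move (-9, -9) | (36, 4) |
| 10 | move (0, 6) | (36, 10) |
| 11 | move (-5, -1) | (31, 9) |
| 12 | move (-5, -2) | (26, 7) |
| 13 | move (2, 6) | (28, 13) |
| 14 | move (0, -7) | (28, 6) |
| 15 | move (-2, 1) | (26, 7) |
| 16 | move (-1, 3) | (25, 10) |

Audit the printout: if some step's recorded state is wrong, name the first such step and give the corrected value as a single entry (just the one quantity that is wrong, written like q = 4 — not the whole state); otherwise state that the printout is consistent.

no error

1. x = 3 + (6) = 9, y = 2 + (-2) = 0 (agrees with the printout)
2. x = 9 + (9) = 18, y = 0 + (-3) = -3 (in agreement)
3. x = 18 + (8) = 26, y = -3 + (2) = -1 (consistent with the printout)
4. x = 26 + (8) = 34, y = -1 + (-2) = -3 (confirmed correct)
5. x = 34 + (1) = 35, y = -3 + (7) = 4 (consistent with the printout)
6. x = 35 + (6) = 41, y = 4 + (3) = 7 (consistent with the printout)
7. x = 41 + (4) = 45, y = 7 + (-3) = 4 (in agreement)
8. x = 45 + (0) = 45, y = 4 + (9) = 13 (confirmed correct)
9. x = 45 + (-9) = 36, y = 13 + (-9) = 4 (verified)
10. x = 36 + (0) = 36, y = 4 + (6) = 10 (verified)
11. x = 36 + (-5) = 31, y = 10 + (-1) = 9 (matches)
12. x = 31 + (-5) = 26, y = 9 + (-2) = 7 (confirmed correct)
13. x = 26 + (2) = 28, y = 7 + (6) = 13 (checks out)
14. x = 28 + (0) = 28, y = 13 + (-7) = 6 (same as recorded)
15. x = 28 + (-2) = 26, y = 6 + (1) = 7 (exactly as logged)
16. x = 26 + (-1) = 25, y = 7 + (3) = 10 (consistent with the printout)
The recomputation confirms every line.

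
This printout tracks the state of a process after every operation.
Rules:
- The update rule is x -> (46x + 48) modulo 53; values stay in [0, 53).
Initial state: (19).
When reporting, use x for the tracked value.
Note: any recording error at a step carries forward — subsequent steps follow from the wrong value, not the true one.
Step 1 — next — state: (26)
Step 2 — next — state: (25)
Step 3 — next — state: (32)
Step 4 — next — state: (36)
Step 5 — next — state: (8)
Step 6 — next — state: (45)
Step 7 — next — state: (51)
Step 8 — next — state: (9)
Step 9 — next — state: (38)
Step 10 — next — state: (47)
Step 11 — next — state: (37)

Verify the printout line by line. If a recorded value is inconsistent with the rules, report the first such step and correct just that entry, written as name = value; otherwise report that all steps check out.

Step 1: x = (46*19 + 48) mod 53 = 21 — the printout has a different value.
First deviation found at step 1; the corrected entry is x = 21.

step 1, x = 21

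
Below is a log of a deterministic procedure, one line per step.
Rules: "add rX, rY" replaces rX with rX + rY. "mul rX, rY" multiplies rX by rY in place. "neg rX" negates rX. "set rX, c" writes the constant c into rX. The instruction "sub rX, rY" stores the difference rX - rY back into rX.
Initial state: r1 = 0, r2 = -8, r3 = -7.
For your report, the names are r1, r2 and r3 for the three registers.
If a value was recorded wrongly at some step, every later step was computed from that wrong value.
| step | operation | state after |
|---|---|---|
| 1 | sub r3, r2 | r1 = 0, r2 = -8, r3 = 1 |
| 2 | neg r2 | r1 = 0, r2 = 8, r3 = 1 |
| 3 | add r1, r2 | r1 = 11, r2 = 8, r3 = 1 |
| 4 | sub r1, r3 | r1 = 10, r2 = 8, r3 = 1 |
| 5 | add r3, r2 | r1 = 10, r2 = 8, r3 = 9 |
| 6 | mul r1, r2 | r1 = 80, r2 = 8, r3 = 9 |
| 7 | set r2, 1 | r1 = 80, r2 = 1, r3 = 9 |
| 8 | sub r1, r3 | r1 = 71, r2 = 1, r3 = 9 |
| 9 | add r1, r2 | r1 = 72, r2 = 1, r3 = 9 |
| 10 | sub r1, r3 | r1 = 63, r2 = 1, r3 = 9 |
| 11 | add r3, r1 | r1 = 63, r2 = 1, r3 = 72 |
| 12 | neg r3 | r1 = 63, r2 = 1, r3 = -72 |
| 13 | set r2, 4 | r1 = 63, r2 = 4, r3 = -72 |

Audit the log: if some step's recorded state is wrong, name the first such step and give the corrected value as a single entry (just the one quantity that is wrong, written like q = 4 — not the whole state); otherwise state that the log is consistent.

Recomputing the run from the initial state:
step 1: r1 = 0, r2 = -8, r3 = 1
step 2: r1 = 0, r2 = 8, r3 = 1
step 3: r1 = 8, r2 = 8, r3 = 1
step 4: r1 = 7, r2 = 8, r3 = 1
step 5: r1 = 7, r2 = 8, r3 = 9
step 6: r1 = 56, r2 = 8, r3 = 9
step 7: r1 = 56, r2 = 1, r3 = 9
step 8: r1 = 47, r2 = 1, r3 = 9
step 9: r1 = 48, r2 = 1, r3 = 9
step 10: r1 = 39, r2 = 1, r3 = 9
step 11: r1 = 39, r2 = 1, r3 = 48
step 12: r1 = 39, r2 = 1, r3 = -48
step 13: r1 = 39, r2 = 4, r3 = -48
The first disagreement with the log is at step 3, where the value should be r1 = 8.

step 3, r1 = 8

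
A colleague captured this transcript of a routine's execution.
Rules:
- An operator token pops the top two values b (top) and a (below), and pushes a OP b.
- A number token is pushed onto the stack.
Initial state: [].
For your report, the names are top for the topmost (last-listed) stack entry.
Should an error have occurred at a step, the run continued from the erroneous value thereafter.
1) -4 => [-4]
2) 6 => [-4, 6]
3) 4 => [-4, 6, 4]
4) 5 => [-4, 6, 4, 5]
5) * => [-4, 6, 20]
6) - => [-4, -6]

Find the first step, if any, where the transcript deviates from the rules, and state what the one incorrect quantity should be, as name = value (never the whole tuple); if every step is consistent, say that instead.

step 6, top = -14

Step 1: push -4: top = -4 — consistent with the transcript.
Step 2: push 6: top = 6 — same as recorded.
Step 3: push 4: top = 4 — verified.
Step 4: push 5: top = 5 — in agreement.
Step 5: 4 * 5 = 20 — same as recorded.
Step 6: 6 - 20 = -14 — not what was recorded.
Step 6 is the first one off; corrected, top = -14.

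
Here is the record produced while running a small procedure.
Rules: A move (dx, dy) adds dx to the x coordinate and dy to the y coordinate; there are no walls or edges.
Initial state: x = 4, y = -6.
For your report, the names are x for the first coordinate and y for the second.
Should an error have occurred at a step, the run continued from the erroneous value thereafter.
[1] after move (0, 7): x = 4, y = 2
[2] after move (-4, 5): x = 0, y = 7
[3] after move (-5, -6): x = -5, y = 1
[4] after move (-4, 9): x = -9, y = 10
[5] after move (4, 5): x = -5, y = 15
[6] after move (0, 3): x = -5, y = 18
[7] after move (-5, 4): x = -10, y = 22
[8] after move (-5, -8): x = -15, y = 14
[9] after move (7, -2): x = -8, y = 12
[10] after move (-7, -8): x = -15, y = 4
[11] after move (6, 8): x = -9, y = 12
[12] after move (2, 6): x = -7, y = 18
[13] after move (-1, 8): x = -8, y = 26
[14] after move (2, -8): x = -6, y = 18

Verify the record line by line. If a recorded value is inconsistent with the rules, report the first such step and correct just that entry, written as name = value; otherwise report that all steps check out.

step 1, y = 1

1. x = 4 + (0) = 4, y = -6 + (7) = 1 (the record disagrees here)
Conclusion: step 1 carries the first error; the entry should be y = 1.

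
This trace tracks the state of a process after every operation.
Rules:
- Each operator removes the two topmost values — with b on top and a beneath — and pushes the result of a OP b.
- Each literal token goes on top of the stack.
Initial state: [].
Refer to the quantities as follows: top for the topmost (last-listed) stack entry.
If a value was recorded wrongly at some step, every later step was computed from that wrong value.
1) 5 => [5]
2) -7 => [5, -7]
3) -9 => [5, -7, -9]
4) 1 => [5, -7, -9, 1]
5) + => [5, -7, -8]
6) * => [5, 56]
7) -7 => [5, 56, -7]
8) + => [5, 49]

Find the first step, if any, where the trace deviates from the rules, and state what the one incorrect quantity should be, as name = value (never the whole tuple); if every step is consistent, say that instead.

no error

Recomputing the run from the initial state:
step 1: [5]
step 2: [5, -7]
step 3: [5, -7, -9]
step 4: [5, -7, -9, 1]
step 5: [5, -7, -8]
step 6: [5, 56]
step 7: [5, 56, -7]
step 8: [5, 49]
This matches the trace at every step.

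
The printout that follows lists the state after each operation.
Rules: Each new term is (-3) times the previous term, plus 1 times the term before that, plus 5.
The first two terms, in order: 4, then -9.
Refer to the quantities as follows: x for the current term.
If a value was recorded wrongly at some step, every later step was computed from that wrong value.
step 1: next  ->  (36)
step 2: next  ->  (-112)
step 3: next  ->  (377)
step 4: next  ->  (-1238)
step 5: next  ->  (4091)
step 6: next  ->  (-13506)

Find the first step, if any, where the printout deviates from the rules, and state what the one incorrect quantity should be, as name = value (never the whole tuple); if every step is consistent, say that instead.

step 5, x = 4096

Recomputing the run from the initial state:
step 1: x = 36
step 2: x = -112
step 3: x = 377
step 4: x = -1238
step 5: x = 4096
step 6: x = -13521
The first disagreement with the printout is at step 5, where the value should be x = 4096.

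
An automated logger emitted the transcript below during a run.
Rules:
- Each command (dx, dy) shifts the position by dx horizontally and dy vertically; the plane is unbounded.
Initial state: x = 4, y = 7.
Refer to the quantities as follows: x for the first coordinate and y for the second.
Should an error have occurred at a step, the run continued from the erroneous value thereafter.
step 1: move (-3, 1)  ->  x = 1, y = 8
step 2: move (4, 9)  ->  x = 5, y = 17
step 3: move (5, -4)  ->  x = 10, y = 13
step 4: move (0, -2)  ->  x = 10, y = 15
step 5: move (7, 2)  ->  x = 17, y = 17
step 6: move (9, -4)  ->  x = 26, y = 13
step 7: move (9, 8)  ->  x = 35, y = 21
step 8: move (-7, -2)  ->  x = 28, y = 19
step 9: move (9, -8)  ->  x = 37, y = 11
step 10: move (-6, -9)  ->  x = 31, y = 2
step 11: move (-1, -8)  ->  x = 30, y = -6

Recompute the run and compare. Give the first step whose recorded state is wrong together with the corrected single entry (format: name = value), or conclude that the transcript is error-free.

step 4, y = 11

Recomputing the run from the initial state:
step 1: x = 1, y = 8
step 2: x = 5, y = 17
step 3: x = 10, y = 13
step 4: x = 10, y = 11
step 5: x = 17, y = 13
step 6: x = 26, y = 9
step 7: x = 35, y = 17
step 8: x = 28, y = 15
step 9: x = 37, y = 7
step 10: x = 31, y = -2
step 11: x = 30, y = -10
The first disagreement with the transcript is at step 4, where the value should be y = 11.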